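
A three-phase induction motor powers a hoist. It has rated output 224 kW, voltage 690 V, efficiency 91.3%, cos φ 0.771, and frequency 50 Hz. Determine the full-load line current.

P_out = 224 kW = 224000 W
P_in = P_out / η = 224000 / 0.913 = 245345 W
I_L = P_in / (√3·V_L·cosφ) = 245345 / (1.732 × 690 × 0.771) = 266 A

266 A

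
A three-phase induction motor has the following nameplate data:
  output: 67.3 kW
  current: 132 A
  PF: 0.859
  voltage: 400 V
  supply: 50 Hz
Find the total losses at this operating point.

P_in = √3·V·I·cosφ = 1.732×400×132×0.859 = 78555 W
P_out = 67300 W
Losses = P_in − P_out = 78555 − 67300 = 11255 W

11.3 kW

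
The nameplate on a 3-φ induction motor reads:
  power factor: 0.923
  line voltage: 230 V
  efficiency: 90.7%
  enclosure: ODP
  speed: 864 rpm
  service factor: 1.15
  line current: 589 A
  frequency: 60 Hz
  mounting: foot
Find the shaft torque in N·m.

P_in = √3·V·I·cosφ = 1.732 × 230 × 589 × 0.923 = 216567 W
P_out = η·P_in = 0.907 × 216567 = 196426 W
n = 864 rpm
ω = 2π×864/60 = 90.48 rad/s
τ = P_out/ω = 196426/90.48 = 2170 N·m

2170 N·m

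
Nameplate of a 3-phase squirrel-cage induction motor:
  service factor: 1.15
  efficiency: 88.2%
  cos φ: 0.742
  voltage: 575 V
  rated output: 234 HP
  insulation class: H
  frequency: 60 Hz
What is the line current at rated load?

268 A

P_out = 234 × 746 = 174564 W
P_in = P_out / η = 174564 / 0.882 = 197918 W
I_L = P_in / (√3·V_L·cosφ) = 197918 / (1.732 × 575 × 0.742) = 268 A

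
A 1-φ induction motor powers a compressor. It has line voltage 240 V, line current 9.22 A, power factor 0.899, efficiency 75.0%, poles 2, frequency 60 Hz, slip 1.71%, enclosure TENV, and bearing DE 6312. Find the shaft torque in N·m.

P_in = V·I·cosφ = 240 × 9.22 × 0.899 = 1989 W
P_out = η·P_in = 0.75 × 1989 = 1492 W
n_s = 120×60/2 = 3600 rpm; n = 3600×(1−0.0171) = 3538 rpm
ω = 2π×3538/60 = 370.5 rad/s
τ = P_out/ω = 1492/370.5 = 4.03 N·m

4.03 N·m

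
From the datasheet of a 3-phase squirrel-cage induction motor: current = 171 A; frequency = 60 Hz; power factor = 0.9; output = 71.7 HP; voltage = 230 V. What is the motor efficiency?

P_out = 71.7 × 746 = 53488 W
P_in = √3·V_L·I_L·cosφ = 1.732 × 230 × 171 × 0.9 = 61308 W
η = P_out / P_in = 53488 / 61308 = 0.872 = 87.2%

87.2 %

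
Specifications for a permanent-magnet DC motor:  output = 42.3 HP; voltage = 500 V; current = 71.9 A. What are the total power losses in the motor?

P_in = V·I = 500×71.9 = 35950 W
P_out = 42.3×746 = 31556 W
Losses = P_in − P_out = 35950 − 31556 = 4394 W

4.39 kW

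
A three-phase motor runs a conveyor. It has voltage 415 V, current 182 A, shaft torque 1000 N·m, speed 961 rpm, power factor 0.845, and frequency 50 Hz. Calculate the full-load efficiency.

91.0 %

ω = 2π × 961/60 = 100.6 rad/s; P_out = τω = 1000 × 100.6 = 100600 W
P_in = √3·V_L·I_L·cosφ = 1.732 × 415 × 182 × 0.845 = 110541 W
η = P_out / P_in = 100600 / 110541 = 0.910 = 91.0%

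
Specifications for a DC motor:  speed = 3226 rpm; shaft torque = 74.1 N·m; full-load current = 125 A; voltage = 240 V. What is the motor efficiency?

83.4 %

ω = 2π × 3226/60 = 337.8 rad/s; P_out = τω = 74.1 × 337.8 = 25031 W
P_in = V·I = 240 × 125 = 30000 W
η = P_out / P_in = 25031 / 30000 = 0.834 = 83.4%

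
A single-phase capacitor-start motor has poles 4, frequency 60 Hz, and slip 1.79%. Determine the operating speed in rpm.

n_s = 120f/p = 120×60/4 = 1800 rpm
n = n_s(1 − s) = 1800 × (1 − 0.0179) = 1768 rpm

1768 rpm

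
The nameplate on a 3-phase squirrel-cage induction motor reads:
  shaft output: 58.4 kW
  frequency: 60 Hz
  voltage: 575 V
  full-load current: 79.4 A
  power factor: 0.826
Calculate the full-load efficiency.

P_out = 58.4 kW = 58400 W
P_in = √3·V_L·I_L·cosφ = 1.732 × 575 × 79.4 × 0.826 = 65316 W
η = P_out / P_in = 58400 / 65316 = 0.894 = 89.4%

89.4 %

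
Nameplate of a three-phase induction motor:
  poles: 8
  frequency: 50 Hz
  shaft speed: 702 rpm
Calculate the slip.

n_s = 120f/p = 120×50/8 = 750 rpm
s = (n_s − n)/n_s = (750 − 702)/750 = 0.0640

6.40 %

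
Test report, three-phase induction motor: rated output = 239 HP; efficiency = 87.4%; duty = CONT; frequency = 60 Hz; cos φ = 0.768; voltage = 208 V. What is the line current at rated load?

P_out = 239 × 746 = 178294 W
P_in = P_out / η = 178294 / 0.874 = 203998 W
I_L = P_in / (√3·V_L·cosφ) = 203998 / (1.732 × 208 × 0.768) = 737 A

737 A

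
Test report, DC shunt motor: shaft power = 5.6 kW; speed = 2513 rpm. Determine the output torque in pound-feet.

ω = 2π × 2513/60 = 263.2 rad/s
τ = P/ω = 5600/263.2 = 21.28 N·m
In lb·ft: 21.28/1.356 = 15.7 lb·ft

15.7 lb·ft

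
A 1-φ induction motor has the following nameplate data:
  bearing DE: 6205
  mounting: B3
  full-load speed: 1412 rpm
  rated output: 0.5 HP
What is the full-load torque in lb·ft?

P_out = 0.5 × 746 = 373 W
ω = 2π × 1412/60 = 147.9 rad/s
τ = P_out/ω = 373/147.9 = 2.522 N·m
In lb·ft: 2.522/1.356 = 1.86 lb·ft

1.86 lb·ft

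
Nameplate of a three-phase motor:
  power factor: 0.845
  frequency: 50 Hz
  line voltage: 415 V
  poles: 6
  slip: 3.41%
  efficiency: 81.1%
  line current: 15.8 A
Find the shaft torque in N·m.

76.9 N·m

P_in = √3·V·I·cosφ = 1.732 × 415 × 15.8 × 0.845 = 9596 W
P_out = η·P_in = 0.811 × 9596 = 7782 W
n_s = 120×50/6 = 1000 rpm; n = 1000×(1−0.0341) = 966 rpm
ω = 2π×966/60 = 101.2 rad/s
τ = P_out/ω = 7782/101.2 = 76.9 N·m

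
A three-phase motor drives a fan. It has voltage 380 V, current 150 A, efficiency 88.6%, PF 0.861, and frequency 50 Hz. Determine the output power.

P_in = √3·V·I·cosφ = 1.732 × 380 × 150 × 0.861 = 85001 W
P_out = η·P_in = 0.886 × 85001 = 75311 W

75.3 kW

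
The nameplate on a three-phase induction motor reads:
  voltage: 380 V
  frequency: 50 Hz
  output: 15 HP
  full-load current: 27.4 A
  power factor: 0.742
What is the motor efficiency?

P_out = 15 × 746 = 11190 W
P_in = √3·V_L·I_L·cosφ = 1.732 × 380 × 27.4 × 0.742 = 13381 W
η = P_out / P_in = 11190 / 13381 = 0.836 = 83.6%

83.6 %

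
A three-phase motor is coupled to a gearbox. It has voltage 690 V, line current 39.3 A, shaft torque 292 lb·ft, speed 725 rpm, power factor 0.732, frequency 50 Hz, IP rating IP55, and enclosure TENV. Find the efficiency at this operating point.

87.4 %

τ = 292 lb·ft × 1.356 = 396 N·m
ω = 2π × 725/60 = 75.92 rad/s; P_out = τω = 396 × 75.92 = 30064 W
P_in = √3·V_L·I_L·cosφ = 1.732 × 690 × 39.3 × 0.732 = 34380 W
η = P_out / P_in = 30064 / 34380 = 0.874 = 87.4%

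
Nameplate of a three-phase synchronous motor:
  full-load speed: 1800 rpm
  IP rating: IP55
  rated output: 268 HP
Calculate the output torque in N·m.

1060 N·m

P_out = 268 × 746 = 199928 W
ω = 2π × 1800/60 = 188.5 rad/s
τ = P_out/ω = 199928/188.5 = 1060 N·m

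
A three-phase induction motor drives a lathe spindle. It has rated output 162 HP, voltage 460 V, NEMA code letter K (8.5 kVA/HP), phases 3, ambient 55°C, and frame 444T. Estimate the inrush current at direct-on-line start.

S_LR = 8.5 × 162 = 1377 kVA
I_LR = S_LR/(√3·V_L) = 1377000/(1.732×460) = 1730 A

1730 A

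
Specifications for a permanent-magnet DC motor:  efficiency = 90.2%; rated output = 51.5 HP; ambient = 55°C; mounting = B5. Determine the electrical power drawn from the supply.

P_out = 51.5 × 746 = 38419 W
P_in = P_out/η = 38419/0.902 = 42593 W = 42.6 kW

42.6 kW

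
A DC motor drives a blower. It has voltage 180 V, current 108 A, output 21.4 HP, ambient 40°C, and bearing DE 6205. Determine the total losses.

3480 W

P_in = V·I = 180×108 = 19440 W
P_out = 21.4×746 = 15964 W
Losses = P_in − P_out = 19440 − 15964 = 3476 W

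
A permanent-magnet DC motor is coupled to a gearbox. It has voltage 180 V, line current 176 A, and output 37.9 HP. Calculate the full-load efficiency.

P_out = 37.9 × 746 = 28273 W
P_in = V·I = 180 × 176 = 31680 W
η = P_out / P_in = 28273 / 31680 = 0.892 = 89.2%

89.2 %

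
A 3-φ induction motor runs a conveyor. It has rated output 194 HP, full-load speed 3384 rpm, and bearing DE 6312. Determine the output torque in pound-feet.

P_out = 194 × 746 = 144724 W
ω = 2π × 3384/60 = 354.4 rad/s
τ = P_out/ω = 144724/354.4 = 408.4 N·m
In lb·ft: 408.4/1.356 = 301 lb·ft

301 lb·ft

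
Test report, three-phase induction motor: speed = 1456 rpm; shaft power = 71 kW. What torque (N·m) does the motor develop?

ω = 2π × 1456/60 = 152.5 rad/s
τ = P/ω = 71000/152.5 = 466 N·m

466 N·m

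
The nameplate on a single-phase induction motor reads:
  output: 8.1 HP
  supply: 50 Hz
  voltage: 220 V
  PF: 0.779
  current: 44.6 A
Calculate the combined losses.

1600 W

P_in = V·I·cosφ = 220×44.6×0.779 = 7644 W
P_out = 8.1×746 = 6043 W
Losses = P_in − P_out = 7644 − 6043 = 1601 W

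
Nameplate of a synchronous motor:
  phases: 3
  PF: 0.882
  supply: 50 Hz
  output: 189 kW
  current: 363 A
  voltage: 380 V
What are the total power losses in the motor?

P_in = √3·V·I·cosφ = 1.732×380×363×0.882 = 210720 W
P_out = 189000 W
Losses = P_in − P_out = 210720 − 189000 = 21720 W

21.7 kW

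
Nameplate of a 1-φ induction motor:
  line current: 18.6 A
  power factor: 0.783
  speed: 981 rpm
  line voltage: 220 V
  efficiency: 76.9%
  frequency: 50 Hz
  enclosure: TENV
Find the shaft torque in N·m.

24 N·m

P_in = V·I·cosφ = 220 × 18.6 × 0.783 = 3204 W
P_out = η·P_in = 0.769 × 3204 = 2464 W
n = 981 rpm
ω = 2π×981/60 = 102.7 rad/s
τ = P_out/ω = 2464/102.7 = 24 N·m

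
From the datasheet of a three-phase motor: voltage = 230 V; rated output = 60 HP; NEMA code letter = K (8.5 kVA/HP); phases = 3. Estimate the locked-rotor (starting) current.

S_LR = 8.5 × 60 = 510 kVA
I_LR = S_LR/(√3·V_L) = 510000/(1.732×230) = 1280 A

1280 A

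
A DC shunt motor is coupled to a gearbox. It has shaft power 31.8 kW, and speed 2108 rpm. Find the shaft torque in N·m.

144 N·m

ω = 2π × 2108/60 = 220.7 rad/s
τ = P/ω = 31800/220.7 = 144 N·m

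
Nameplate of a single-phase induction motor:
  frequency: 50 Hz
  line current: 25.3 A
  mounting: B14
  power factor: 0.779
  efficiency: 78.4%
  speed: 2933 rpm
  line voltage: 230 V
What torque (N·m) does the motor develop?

P_in = V·I·cosφ = 230 × 25.3 × 0.779 = 4533 W
P_out = η·P_in = 0.784 × 4533 = 3554 W
n = 2933 rpm
ω = 2π×2933/60 = 307.1 rad/s
τ = P_out/ω = 3554/307.1 = 11.6 N·m

11.6 N·m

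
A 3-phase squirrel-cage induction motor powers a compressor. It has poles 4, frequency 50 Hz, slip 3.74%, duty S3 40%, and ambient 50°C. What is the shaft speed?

1444 rpm

n_s = 120f/p = 120×50/4 = 1500 rpm
n = n_s(1 − s) = 1500 × (1 − 0.0374) = 1444 rpm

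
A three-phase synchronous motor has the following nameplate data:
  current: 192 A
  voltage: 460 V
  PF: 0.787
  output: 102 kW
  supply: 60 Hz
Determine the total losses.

P_in = √3·V·I·cosφ = 1.732×460×192×0.787 = 120388 W
P_out = 102000 W
Losses = P_in − P_out = 120388 − 102000 = 18388 W

18400 W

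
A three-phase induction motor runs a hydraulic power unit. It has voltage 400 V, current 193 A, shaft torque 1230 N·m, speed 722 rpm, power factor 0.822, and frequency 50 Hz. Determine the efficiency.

ω = 2π × 722/60 = 75.61 rad/s; P_out = τω = 1230 × 75.61 = 93000 W
P_in = √3·V_L·I_L·cosφ = 1.732 × 400 × 193 × 0.822 = 109910 W
η = P_out / P_in = 93000 / 109910 = 0.846 = 84.6%

84.6 %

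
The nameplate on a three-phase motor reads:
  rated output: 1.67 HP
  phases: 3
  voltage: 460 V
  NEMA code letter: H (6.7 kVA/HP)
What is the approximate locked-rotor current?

14 A

S_LR = 6.7 × 1.67 = 11.189 kVA
I_LR = S_LR/(√3·V_L) = 11189/(1.732×460) = 14 A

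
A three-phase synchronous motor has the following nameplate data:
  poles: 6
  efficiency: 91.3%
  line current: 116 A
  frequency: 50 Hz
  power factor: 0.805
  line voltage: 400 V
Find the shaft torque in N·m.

564 N·m

P_in = √3·V·I·cosφ = 1.732 × 400 × 116 × 0.805 = 64694 W
P_out = η·P_in = 0.913 × 64694 = 59066 W
n = n_s = 120×50/6 = 1000 rpm (synchronous)
ω = 2π×1000/60 = 104.7 rad/s
τ = P_out/ω = 59066/104.7 = 564 N·m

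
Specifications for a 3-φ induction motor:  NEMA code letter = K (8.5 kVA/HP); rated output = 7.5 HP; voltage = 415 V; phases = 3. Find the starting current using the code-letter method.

88.7 A

S_LR = 8.5 × 7.5 = 63.75 kVA
I_LR = S_LR/(√3·V_L) = 63750/(1.732×415) = 88.7 A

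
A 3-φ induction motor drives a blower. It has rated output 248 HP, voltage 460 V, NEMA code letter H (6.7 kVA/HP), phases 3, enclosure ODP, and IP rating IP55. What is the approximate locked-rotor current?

S_LR = 6.7 × 248 = 1661.6 kVA
I_LR = S_LR/(√3·V_L) = 1661600/(1.732×460) = 2090 A

2090 A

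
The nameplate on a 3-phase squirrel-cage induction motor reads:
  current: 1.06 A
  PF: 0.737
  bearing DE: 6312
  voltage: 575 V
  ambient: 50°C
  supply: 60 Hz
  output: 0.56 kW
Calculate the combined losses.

218 W

P_in = √3·V·I·cosφ = 1.732×575×1.06×0.737 = 778 W
P_out = 560 W
Losses = P_in − P_out = 778 − 560 = 218 W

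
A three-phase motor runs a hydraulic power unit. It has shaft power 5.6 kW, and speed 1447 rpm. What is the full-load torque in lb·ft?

27.3 lb·ft

ω = 2π × 1447/60 = 151.5 rad/s
τ = P/ω = 5600/151.5 = 36.96 N·m
In lb·ft: 36.96/1.356 = 27.3 lb·ft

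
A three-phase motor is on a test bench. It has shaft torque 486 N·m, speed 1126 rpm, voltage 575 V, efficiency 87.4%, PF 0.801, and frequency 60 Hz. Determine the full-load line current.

ω = 2π×1126/60 = 117.9 rad/s; P_out = τω = 486 × 117.9 = 57299 W
P_in = P_out / η = 57299 / 0.874 = 65559 W
I_L = P_in / (√3·V_L·cosφ) = 65559 / (1.732 × 575 × 0.801) = 82.2 A

82.2 A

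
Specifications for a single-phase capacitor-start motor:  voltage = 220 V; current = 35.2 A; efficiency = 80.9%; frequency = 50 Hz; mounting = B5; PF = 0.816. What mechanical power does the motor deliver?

P_in = V·I·cosφ = 220 × 35.2 × 0.816 = 6319 W
P_out = η·P_in = 0.809 × 6319 = 5112 W

5.11 kW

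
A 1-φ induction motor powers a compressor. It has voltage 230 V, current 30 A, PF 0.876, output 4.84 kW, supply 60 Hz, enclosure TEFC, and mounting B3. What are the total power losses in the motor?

1.2 kW

P_in = V·I·cosφ = 230×30×0.876 = 6044 W
P_out = 4840 W
Losses = P_in − P_out = 6044 − 4840 = 1204 W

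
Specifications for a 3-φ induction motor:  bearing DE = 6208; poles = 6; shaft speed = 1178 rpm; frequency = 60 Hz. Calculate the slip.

1.83 %

n_s = 120f/p = 120×60/6 = 1200 rpm
s = (n_s − n)/n_s = (1200 − 1178)/1200 = 0.0183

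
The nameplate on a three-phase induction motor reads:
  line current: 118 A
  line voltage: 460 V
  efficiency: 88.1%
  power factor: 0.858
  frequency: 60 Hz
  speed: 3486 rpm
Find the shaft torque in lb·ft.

144 lb·ft

P_in = √3·V·I·cosφ = 1.732 × 460 × 118 × 0.858 = 80663 W
P_out = η·P_in = 0.881 × 80663 = 71064 W
n = 3486 rpm
ω = 2π×3486/60 = 365.1 rad/s
τ = P_out/ω = 71064/365.1 = 194.6 N·m
In lb·ft: 194.6/1.356 = 144 lb·ft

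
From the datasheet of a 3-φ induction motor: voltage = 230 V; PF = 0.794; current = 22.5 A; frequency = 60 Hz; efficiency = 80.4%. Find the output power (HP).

7.67 HP

P_in = √3·V·I·cosφ = 1.732 × 230 × 22.5 × 0.794 = 7117 W
P_out = η·P_in = 0.804 × 7117 = 5722 W
= 5722/746 = 7.67 HP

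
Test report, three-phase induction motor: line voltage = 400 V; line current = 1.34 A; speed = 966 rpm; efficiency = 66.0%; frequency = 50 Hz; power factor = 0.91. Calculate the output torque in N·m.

P_in = √3·V·I·cosφ = 1.732 × 400 × 1.34 × 0.91 = 845 W
P_out = η·P_in = 0.66 × 845 = 558 W
n = 966 rpm
ω = 2π×966/60 = 101.2 rad/s
τ = P_out/ω = 558/101.2 = 5.51 N·m

5.51 N·m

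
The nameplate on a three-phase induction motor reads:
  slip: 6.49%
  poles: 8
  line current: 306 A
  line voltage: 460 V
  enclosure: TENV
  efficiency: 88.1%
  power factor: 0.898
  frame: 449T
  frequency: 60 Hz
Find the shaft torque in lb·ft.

1610 lb·ft

P_in = √3·V·I·cosφ = 1.732 × 460 × 306 × 0.898 = 218929 W
P_out = η·P_in = 0.881 × 218929 = 192876 W
n_s = 120×60/8 = 900 rpm; n = 900×(1−0.0649) = 842 rpm
ω = 2π×842/60 = 88.17 rad/s
τ = P_out/ω = 192876/88.17 = 2188 N·m
In lb·ft: 2188/1.356 = 1610 lb·ft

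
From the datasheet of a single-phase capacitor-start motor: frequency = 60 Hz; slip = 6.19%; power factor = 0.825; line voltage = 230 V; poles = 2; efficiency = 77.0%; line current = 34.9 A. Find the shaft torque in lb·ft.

10.6 lb·ft

P_in = V·I·cosφ = 230 × 34.9 × 0.825 = 6622 W
P_out = η·P_in = 0.77 × 6622 = 5099 W
n_s = 120×60/2 = 3600 rpm; n = 3600×(1−0.0619) = 3377 rpm
ω = 2π×3377/60 = 353.6 rad/s
τ = P_out/ω = 5099/353.6 = 14.42 N·m
In lb·ft: 14.42/1.356 = 10.6 lb·ft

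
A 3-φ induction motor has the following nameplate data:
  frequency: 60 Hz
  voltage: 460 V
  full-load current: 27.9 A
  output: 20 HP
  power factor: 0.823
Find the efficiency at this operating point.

81.6 %

P_out = 20 × 746 = 14920 W
P_in = √3·V_L·I_L·cosφ = 1.732 × 460 × 27.9 × 0.823 = 18294 W
η = P_out / P_in = 14920 / 18294 = 0.816 = 81.6%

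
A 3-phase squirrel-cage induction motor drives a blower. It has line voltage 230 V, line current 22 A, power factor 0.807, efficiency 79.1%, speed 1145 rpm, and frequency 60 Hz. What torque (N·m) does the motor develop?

46.7 N·m

P_in = √3·V·I·cosφ = 1.732 × 230 × 22 × 0.807 = 7072 W
P_out = η·P_in = 0.791 × 7072 = 5594 W
n = 1145 rpm
ω = 2π×1145/60 = 119.9 rad/s
τ = P_out/ω = 5594/119.9 = 46.7 N·m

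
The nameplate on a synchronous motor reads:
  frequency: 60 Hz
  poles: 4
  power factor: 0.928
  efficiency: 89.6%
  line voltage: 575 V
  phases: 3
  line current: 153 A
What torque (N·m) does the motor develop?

P_in = √3·V·I·cosφ = 1.732 × 575 × 153 × 0.928 = 141402 W
P_out = η·P_in = 0.896 × 141402 = 126696 W
n = n_s = 120×60/4 = 1800 rpm (synchronous)
ω = 2π×1800/60 = 188.5 rad/s
τ = P_out/ω = 126696/188.5 = 672 N·m

672 N·m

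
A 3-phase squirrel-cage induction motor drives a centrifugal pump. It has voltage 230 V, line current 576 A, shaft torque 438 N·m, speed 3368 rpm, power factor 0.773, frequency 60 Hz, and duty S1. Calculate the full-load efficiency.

87.1 %

ω = 2π × 3368/60 = 352.7 rad/s; P_out = τω = 438 × 352.7 = 154483 W
P_in = √3·V_L·I_L·cosφ = 1.732 × 230 × 576 × 0.773 = 177369 W
η = P_out / P_in = 154483 / 177369 = 0.871 = 87.1%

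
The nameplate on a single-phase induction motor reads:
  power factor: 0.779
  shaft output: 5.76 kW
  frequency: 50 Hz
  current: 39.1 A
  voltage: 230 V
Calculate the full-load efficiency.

82.2 %

P_out = 5.76 kW = 5760 W
P_in = V·I·cosφ = 230 × 39.1 × 0.779 = 7006 W
η = P_out / P_in = 5760 / 7006 = 0.822 = 82.2%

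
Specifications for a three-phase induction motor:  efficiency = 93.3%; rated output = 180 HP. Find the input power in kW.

P_out = 180 × 746 = 134280 W
P_in = P_out/η = 134280/0.933 = 143923 W = 144 kW

144 kW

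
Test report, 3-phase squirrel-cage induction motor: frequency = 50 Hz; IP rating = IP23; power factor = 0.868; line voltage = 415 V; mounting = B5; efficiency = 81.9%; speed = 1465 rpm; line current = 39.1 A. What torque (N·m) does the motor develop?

P_in = √3·V·I·cosφ = 1.732 × 415 × 39.1 × 0.868 = 24395 W
P_out = η·P_in = 0.819 × 24395 = 19980 W
n = 1465 rpm
ω = 2π×1465/60 = 153.4 rad/s
τ = P_out/ω = 19980/153.4 = 130 N·m

130 N·m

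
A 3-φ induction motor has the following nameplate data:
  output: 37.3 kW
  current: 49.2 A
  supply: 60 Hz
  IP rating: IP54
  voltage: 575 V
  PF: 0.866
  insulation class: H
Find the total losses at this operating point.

P_in = √3·V·I·cosφ = 1.732×575×49.2×0.866 = 42433 W
P_out = 37300 W
Losses = P_in − P_out = 42433 − 37300 = 5133 W

5.13 kW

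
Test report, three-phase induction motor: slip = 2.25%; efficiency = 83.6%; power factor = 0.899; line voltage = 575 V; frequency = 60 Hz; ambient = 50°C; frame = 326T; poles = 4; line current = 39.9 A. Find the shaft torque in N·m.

162 N·m

P_in = √3·V·I·cosφ = 1.732 × 575 × 39.9 × 0.899 = 35723 W
P_out = η·P_in = 0.836 × 35723 = 29864 W
n_s = 120×60/4 = 1800 rpm; n = 1800×(1−0.0225) = 1760 rpm
ω = 2π×1760/60 = 184.3 rad/s
τ = P_out/ω = 29864/184.3 = 162 N·m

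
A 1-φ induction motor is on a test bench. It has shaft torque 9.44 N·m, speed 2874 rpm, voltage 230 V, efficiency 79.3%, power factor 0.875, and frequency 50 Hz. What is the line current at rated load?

ω = 2π×2874/60 = 301 rad/s; P_out = τω = 9.44 × 301 = 2841 W
P_in = P_out / η = 2841 / 0.793 = 3583 W
I = P_in / (V·cosφ) = 3583 / (230 × 0.875) = 17.8 A

17.8 A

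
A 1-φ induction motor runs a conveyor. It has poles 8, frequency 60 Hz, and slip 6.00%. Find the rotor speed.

846 rpm

n_s = 120f/p = 120×60/8 = 900 rpm
n = n_s(1 − s) = 900 × (1 − 0.06) = 846 rpm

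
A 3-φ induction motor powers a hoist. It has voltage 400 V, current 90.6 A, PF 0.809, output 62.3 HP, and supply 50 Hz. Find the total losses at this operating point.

P_in = √3·V·I·cosφ = 1.732×400×90.6×0.809 = 50779 W
P_out = 62.3×746 = 46476 W
Losses = P_in − P_out = 50779 − 46476 = 4303 W

4300 W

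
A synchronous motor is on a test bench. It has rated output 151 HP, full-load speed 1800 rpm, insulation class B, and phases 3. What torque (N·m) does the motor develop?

598 N·m

P_out = 151 × 746 = 112646 W
ω = 2π × 1800/60 = 188.5 rad/s
τ = P_out/ω = 112646/188.5 = 598 N·m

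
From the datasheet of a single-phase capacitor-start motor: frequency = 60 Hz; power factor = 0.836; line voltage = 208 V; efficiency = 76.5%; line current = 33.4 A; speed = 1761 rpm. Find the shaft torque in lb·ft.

P_in = V·I·cosφ = 208 × 33.4 × 0.836 = 5808 W
P_out = η·P_in = 0.765 × 5808 = 4443 W
n = 1761 rpm
ω = 2π×1761/60 = 184.4 rad/s
τ = P_out/ω = 4443/184.4 = 24.09 N·m
In lb·ft: 24.09/1.356 = 17.8 lb·ft

17.8 lb·ft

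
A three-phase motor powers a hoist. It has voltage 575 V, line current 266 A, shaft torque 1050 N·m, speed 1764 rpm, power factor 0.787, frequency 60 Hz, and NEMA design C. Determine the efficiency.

93.0 %

ω = 2π × 1764/60 = 184.7 rad/s; P_out = τω = 1050 × 184.7 = 193935 W
P_in = √3·V_L·I_L·cosφ = 1.732 × 575 × 266 × 0.787 = 208484 W
η = P_out / P_in = 193935 / 208484 = 0.930 = 93.0%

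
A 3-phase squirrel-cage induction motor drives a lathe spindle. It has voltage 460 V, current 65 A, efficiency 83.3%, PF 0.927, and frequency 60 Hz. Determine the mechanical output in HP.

P_in = √3·V·I·cosφ = 1.732 × 460 × 65 × 0.927 = 48006 W
P_out = η·P_in = 0.833 × 48006 = 39989 W
= 39989/746 = 53.6 HP

53.6 HP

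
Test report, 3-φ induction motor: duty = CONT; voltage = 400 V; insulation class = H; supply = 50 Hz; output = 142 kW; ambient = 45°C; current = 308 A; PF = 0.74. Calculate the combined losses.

15900 W

P_in = √3·V·I·cosφ = 1.732×400×308×0.74 = 157903 W
P_out = 142000 W
Losses = P_in − P_out = 157903 − 142000 = 15903 W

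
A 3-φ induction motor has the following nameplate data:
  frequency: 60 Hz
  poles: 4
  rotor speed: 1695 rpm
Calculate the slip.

5.83 %

n_s = 120f/p = 120×60/4 = 1800 rpm
s = (n_s − n)/n_s = (1800 − 1695)/1800 = 0.0583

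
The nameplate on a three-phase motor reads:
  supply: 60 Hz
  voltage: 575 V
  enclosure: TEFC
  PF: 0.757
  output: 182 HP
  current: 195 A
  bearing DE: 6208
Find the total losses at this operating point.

11200 W

P_in = √3·V·I·cosφ = 1.732×575×195×0.757 = 147010 W
P_out = 182×746 = 135772 W
Losses = P_in − P_out = 147010 − 135772 = 11238 W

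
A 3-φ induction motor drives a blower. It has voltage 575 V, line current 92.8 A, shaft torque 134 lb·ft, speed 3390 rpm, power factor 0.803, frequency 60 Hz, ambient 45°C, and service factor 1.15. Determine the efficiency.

86.9 %

τ = 134 lb·ft × 1.356 = 181.7 N·m
ω = 2π × 3390/60 = 355 rad/s; P_out = τω = 181.7 × 355 = 64504 W
P_in = √3·V_L·I_L·cosφ = 1.732 × 575 × 92.8 × 0.803 = 74213 W
η = P_out / P_in = 64504 / 74213 = 0.869 = 86.9%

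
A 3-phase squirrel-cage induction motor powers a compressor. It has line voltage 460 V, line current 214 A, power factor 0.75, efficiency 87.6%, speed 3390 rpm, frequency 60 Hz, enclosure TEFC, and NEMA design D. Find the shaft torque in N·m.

P_in = √3·V·I·cosφ = 1.732 × 460 × 214 × 0.75 = 127874 W
P_out = η·P_in = 0.876 × 127874 = 112018 W
n = 3390 rpm
ω = 2π×3390/60 = 355 rad/s
τ = P_out/ω = 112018/355 = 316 N·m

316 N·m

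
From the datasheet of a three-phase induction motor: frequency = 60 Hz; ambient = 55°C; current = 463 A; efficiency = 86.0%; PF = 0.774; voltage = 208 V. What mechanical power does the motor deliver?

111 kW

P_in = √3·V·I·cosφ = 1.732 × 208 × 463 × 0.774 = 129102 W
P_out = η·P_in = 0.86 × 129102 = 111028 W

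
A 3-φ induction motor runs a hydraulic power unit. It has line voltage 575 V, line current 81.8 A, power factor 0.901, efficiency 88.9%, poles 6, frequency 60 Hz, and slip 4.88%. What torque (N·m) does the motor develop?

546 N·m

P_in = √3·V·I·cosφ = 1.732 × 575 × 81.8 × 0.901 = 73400 W
P_out = η·P_in = 0.889 × 73400 = 65253 W
n_s = 120×60/6 = 1200 rpm; n = 1200×(1−0.0488) = 1141 rpm
ω = 2π×1141/60 = 119.5 rad/s
τ = P_out/ω = 65253/119.5 = 546 N·m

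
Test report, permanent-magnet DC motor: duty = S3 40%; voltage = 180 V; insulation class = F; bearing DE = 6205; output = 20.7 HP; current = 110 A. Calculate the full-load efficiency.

P_out = 20.7 × 746 = 15442 W
P_in = V·I = 180 × 110 = 19800 W
η = P_out / P_in = 15442 / 19800 = 0.780 = 78.0%

78.0 %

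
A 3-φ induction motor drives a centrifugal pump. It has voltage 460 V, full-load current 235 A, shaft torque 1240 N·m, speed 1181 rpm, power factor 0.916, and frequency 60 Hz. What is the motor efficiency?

ω = 2π × 1181/60 = 123.7 rad/s; P_out = τω = 1240 × 123.7 = 153388 W
P_in = √3·V_L·I_L·cosφ = 1.732 × 460 × 235 × 0.916 = 171502 W
η = P_out / P_in = 153388 / 171502 = 0.894 = 89.4%

89.4 %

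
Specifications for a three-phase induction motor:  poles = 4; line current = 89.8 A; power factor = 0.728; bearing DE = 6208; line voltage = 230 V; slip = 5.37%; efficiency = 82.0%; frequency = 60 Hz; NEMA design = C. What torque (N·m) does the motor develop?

P_in = √3·V·I·cosφ = 1.732 × 230 × 89.8 × 0.728 = 26043 W
P_out = η·P_in = 0.82 × 26043 = 21355 W
n_s = 120×60/4 = 1800 rpm; n = 1800×(1−0.0537) = 1703 rpm
ω = 2π×1703/60 = 178.3 rad/s
τ = P_out/ω = 21355/178.3 = 120 N·m

120 N·m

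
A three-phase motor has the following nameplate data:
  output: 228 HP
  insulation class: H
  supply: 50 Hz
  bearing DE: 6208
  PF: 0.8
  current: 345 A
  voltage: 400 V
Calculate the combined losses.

21.1 kW

P_in = √3·V·I·cosφ = 1.732×400×345×0.8 = 191213 W
P_out = 228×746 = 170088 W
Losses = P_in − P_out = 191213 − 170088 = 21125 W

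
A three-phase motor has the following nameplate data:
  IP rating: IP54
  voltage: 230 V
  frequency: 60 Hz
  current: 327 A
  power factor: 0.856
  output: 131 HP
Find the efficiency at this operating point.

P_out = 131 × 746 = 97726 W
P_in = √3·V_L·I_L·cosφ = 1.732 × 230 × 327 × 0.856 = 111506 W
η = P_out / P_in = 97726 / 111506 = 0.876 = 87.6%

87.6 %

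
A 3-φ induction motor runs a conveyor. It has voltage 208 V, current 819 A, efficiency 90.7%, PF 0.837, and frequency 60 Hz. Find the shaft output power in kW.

224 kW

P_in = √3·V·I·cosφ = 1.732 × 208 × 819 × 0.837 = 246957 W
P_out = η·P_in = 0.907 × 246957 = 223990 W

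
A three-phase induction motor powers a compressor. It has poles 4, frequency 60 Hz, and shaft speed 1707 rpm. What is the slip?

5.17 %

n_s = 120f/p = 120×60/4 = 1800 rpm
s = (n_s − n)/n_s = (1800 − 1707)/1800 = 0.0517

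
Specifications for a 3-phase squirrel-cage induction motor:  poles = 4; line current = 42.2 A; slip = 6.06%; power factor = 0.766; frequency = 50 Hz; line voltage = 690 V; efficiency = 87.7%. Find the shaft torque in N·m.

230 N·m

P_in = √3·V·I·cosφ = 1.732 × 690 × 42.2 × 0.766 = 38631 W
P_out = η·P_in = 0.877 × 38631 = 33879 W
n_s = 120×50/4 = 1500 rpm; n = 1500×(1−0.0606) = 1409 rpm
ω = 2π×1409/60 = 147.6 rad/s
τ = P_out/ω = 33879/147.6 = 230 N·m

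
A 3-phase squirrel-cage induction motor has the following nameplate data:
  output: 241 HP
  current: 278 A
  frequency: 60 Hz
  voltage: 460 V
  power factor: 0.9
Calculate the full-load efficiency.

90.2 %

P_out = 241 × 746 = 179786 W
P_in = √3·V_L·I_L·cosφ = 1.732 × 460 × 278 × 0.9 = 199339 W
η = P_out / P_in = 179786 / 199339 = 0.902 = 90.2%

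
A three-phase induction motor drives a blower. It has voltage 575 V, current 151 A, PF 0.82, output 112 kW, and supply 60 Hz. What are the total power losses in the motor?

P_in = √3·V·I·cosφ = 1.732×575×151×0.82 = 123312 W
P_out = 112000 W
Losses = P_in − P_out = 123312 − 112000 = 11312 W

11300 W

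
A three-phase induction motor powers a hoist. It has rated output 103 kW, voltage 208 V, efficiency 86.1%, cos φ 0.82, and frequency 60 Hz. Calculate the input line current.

P_out = 103 kW = 103000 W
P_in = P_out / η = 103000 / 0.861 = 119628 W
I_L = P_in / (√3·V_L·cosφ) = 119628 / (1.732 × 208 × 0.82) = 405 A

405 A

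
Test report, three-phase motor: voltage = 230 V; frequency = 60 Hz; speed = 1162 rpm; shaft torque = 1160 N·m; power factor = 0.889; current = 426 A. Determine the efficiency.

93.6 %

ω = 2π × 1162/60 = 121.7 rad/s; P_out = τω = 1160 × 121.7 = 141172 W
P_in = √3·V_L·I_L·cosφ = 1.732 × 230 × 426 × 0.889 = 150865 W
η = P_out / P_in = 141172 / 150865 = 0.936 = 93.6%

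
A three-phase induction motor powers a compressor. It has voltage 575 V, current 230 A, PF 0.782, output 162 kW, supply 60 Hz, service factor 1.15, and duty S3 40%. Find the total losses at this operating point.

17.1 kW

P_in = √3·V·I·cosφ = 1.732×575×230×0.782 = 179123 W
P_out = 162000 W
Losses = P_in − P_out = 179123 − 162000 = 17123 W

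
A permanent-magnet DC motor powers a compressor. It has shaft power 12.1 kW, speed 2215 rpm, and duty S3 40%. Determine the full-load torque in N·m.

ω = 2π × 2215/60 = 232 rad/s
τ = P/ω = 12100/232 = 52.2 N·m

52.2 N·m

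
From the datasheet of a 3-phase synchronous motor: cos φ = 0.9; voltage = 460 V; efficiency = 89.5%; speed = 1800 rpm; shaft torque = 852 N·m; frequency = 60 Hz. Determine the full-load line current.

250 A

ω = 2π×1800/60 = 188.5 rad/s; P_out = τω = 852 × 188.5 = 160602 W
P_in = P_out / η = 160602 / 0.895 = 179444 W
I_L = P_in / (√3·V_L·cosφ) = 179444 / (1.732 × 460 × 0.9) = 250 A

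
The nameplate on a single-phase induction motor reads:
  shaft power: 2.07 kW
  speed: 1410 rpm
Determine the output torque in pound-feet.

ω = 2π × 1410/60 = 147.7 rad/s
τ = P/ω = 2070/147.7 = 14.01 N·m
In lb·ft: 14.01/1.356 = 10.3 lb·ft

10.3 lb·ft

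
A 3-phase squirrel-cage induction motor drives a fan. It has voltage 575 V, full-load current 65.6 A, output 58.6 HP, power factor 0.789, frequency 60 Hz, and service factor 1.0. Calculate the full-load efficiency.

P_out = 58.6 × 746 = 43716 W
P_in = √3·V_L·I_L·cosφ = 1.732 × 575 × 65.6 × 0.789 = 51546 W
η = P_out / P_in = 43716 / 51546 = 0.848 = 84.8%

84.8 %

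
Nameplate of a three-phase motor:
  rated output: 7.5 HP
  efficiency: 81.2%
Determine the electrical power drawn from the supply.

P_out = 7.5 × 746 = 5595 W
P_in = P_out/η = 5595/0.812 = 6890 W = 6.89 kW

6.89 kW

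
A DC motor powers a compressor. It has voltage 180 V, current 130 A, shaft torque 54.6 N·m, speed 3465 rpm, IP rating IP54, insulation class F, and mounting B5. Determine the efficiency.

84.7 %

ω = 2π × 3465/60 = 362.9 rad/s; P_out = τω = 54.6 × 362.9 = 19814 W
P_in = V·I = 180 × 130 = 23400 W
η = P_out / P_in = 19814 / 23400 = 0.847 = 84.7%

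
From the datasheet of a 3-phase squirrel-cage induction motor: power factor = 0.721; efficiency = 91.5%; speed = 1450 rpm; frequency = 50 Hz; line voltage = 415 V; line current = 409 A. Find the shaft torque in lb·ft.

P_in = √3·V·I·cosφ = 1.732 × 415 × 409 × 0.721 = 211960 W
P_out = η·P_in = 0.915 × 211960 = 193943 W
n = 1450 rpm
ω = 2π×1450/60 = 151.8 rad/s
τ = P_out/ω = 193943/151.8 = 1278 N·m
In lb·ft: 1278/1.356 = 942 lb·ft

942 lb·ft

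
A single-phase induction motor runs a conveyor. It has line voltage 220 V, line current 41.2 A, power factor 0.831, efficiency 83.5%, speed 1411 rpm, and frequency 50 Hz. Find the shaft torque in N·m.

42.6 N·m

P_in = V·I·cosφ = 220 × 41.2 × 0.831 = 7532 W
P_out = η·P_in = 0.835 × 7532 = 6289 W
n = 1411 rpm
ω = 2π×1411/60 = 147.8 rad/s
τ = P_out/ω = 6289/147.8 = 42.6 N·m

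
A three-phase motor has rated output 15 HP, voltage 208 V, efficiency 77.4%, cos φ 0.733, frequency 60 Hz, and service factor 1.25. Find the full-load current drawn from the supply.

P_out = 15 × 746 = 11190 W
P_in = P_out / η = 11190 / 0.774 = 14457 W
I_L = P_in / (√3·V_L·cosφ) = 14457 / (1.732 × 208 × 0.733) = 54.7 A

54.7 A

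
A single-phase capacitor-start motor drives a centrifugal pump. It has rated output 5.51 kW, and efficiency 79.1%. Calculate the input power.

P_out = 5510 W
P_in = P_out/η = 5510/0.791 = 6966 W = 6.97 kW

6.97 kW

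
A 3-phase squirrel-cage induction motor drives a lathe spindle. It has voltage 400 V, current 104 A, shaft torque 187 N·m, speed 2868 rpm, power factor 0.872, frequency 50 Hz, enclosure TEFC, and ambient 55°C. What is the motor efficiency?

89.4 %

ω = 2π × 2868/60 = 300.3 rad/s; P_out = τω = 187 × 300.3 = 56156 W
P_in = √3·V_L·I_L·cosφ = 1.732 × 400 × 104 × 0.872 = 62829 W
η = P_out / P_in = 56156 / 62829 = 0.894 = 89.4%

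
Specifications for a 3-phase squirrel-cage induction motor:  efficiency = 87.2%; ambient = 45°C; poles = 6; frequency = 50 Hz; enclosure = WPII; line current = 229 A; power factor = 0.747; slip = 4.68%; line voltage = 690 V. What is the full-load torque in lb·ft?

1320 lb·ft

P_in = √3·V·I·cosφ = 1.732 × 690 × 229 × 0.747 = 204434 W
P_out = η·P_in = 0.872 × 204434 = 178266 W
n_s = 120×50/6 = 1000 rpm; n = 1000×(1−0.0468) = 953 rpm
ω = 2π×953/60 = 99.8 rad/s
τ = P_out/ω = 178266/99.8 = 1786 N·m
In lb·ft: 1786/1.356 = 1320 lb·ft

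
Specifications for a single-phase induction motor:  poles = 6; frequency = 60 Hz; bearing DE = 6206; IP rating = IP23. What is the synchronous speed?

1200 rpm

n_s = 120f/p = 120×60/6 = 1200 rpm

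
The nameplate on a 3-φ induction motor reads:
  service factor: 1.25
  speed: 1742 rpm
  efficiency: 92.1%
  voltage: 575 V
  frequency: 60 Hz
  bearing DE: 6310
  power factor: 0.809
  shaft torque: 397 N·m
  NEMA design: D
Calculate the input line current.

ω = 2π×1742/60 = 182.4 rad/s; P_out = τω = 397 × 182.4 = 72413 W
P_in = P_out / η = 72413 / 0.921 = 78624 W
I_L = P_in / (√3·V_L·cosφ) = 78624 / (1.732 × 575 × 0.809) = 97.6 A

97.6 A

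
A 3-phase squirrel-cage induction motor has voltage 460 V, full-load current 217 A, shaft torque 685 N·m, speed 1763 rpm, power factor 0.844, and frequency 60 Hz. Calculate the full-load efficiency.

86.7 %

ω = 2π × 1763/60 = 184.6 rad/s; P_out = τω = 685 × 184.6 = 126451 W
P_in = √3·V_L·I_L·cosφ = 1.732 × 460 × 217 × 0.844 = 145918 W
η = P_out / P_in = 126451 / 145918 = 0.867 = 86.7%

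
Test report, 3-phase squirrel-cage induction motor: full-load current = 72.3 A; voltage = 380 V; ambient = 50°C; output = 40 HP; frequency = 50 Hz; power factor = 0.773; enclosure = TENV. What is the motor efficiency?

P_out = 40 × 746 = 29840 W
P_in = √3·V_L·I_L·cosφ = 1.732 × 380 × 72.3 × 0.773 = 36783 W
η = P_out / P_in = 29840 / 36783 = 0.811 = 81.1%

81.1 %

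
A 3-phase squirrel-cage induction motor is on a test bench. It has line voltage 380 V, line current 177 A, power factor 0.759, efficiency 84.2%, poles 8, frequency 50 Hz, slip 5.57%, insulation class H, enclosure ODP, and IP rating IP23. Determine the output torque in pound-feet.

740 lb·ft

P_in = √3·V·I·cosφ = 1.732 × 380 × 177 × 0.759 = 88419 W
P_out = η·P_in = 0.842 × 88419 = 74449 W
n_s = 120×50/8 = 750 rpm; n = 750×(1−0.0557) = 708 rpm
ω = 2π×708/60 = 74.14 rad/s
τ = P_out/ω = 74449/74.14 = 1004 N·m
In lb·ft: 1004/1.356 = 740 lb·ft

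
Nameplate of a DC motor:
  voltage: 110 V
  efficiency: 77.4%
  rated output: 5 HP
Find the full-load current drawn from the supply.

43.8 A

P_out = 5 × 746 = 3730 W
P_in = P_out / η = 3730 / 0.774 = 4819 W
I = P_in / V = 4819 / 110 = 43.8 A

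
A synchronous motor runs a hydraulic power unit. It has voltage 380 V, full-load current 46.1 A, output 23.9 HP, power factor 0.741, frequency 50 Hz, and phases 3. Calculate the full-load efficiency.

79.3 %

P_out = 23.9 × 746 = 17829 W
P_in = √3·V_L·I_L·cosφ = 1.732 × 380 × 46.1 × 0.741 = 22483 W
η = P_out / P_in = 17829 / 22483 = 0.793 = 79.3%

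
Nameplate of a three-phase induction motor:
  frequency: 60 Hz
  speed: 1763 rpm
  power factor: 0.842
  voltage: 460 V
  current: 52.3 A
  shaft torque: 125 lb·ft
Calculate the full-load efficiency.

τ = 125 lb·ft × 1.356 = 169.5 N·m
ω = 2π × 1763/60 = 184.6 rad/s; P_out = τω = 169.5 × 184.6 = 31290 W
P_in = √3·V_L·I_L·cosφ = 1.732 × 460 × 52.3 × 0.842 = 35085 W
η = P_out / P_in = 31290 / 35085 = 0.892 = 89.2%

89.2 %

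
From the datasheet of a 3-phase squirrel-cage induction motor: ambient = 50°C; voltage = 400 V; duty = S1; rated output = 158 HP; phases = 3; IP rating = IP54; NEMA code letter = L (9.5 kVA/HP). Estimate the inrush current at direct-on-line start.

2170 A

S_LR = 9.5 × 158 = 1501 kVA
I_LR = S_LR/(√3·V_L) = 1501000/(1.732×400) = 2170 A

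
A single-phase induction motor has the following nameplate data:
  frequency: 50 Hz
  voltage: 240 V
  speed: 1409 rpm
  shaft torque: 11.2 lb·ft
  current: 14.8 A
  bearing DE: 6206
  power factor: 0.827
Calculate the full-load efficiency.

76.3 %

τ = 11.2 lb·ft × 1.356 = 15.19 N·m
ω = 2π × 1409/60 = 147.6 rad/s; P_out = τω = 15.19 × 147.6 = 2242 W
P_in = V·I·cosφ = 240 × 14.8 × 0.827 = 2938 W
η = P_out / P_in = 2242 / 2938 = 0.763 = 76.3%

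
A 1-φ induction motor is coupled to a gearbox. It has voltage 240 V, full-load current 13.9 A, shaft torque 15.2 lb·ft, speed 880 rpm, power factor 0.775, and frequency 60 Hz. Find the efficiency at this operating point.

73.5 %

τ = 15.2 lb·ft × 1.356 = 20.61 N·m
ω = 2π × 880/60 = 92.15 rad/s; P_out = τω = 20.61 × 92.15 = 1899 W
P_in = V·I·cosφ = 240 × 13.9 × 0.775 = 2585 W
η = P_out / P_in = 1899 / 2585 = 0.735 = 73.5%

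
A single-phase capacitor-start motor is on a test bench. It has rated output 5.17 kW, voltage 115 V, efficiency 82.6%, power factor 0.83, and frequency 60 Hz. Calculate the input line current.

65.6 A

P_out = 5.17 kW = 5170 W
P_in = P_out / η = 5170 / 0.826 = 6259 W
I = P_in / (V·cosφ) = 6259 / (115 × 0.83) = 65.6 A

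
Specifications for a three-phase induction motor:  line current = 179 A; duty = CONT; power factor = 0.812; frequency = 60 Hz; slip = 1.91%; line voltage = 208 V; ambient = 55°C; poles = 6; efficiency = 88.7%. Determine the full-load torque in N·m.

P_in = √3·V·I·cosφ = 1.732 × 208 × 179 × 0.812 = 52362 W
P_out = η·P_in = 0.887 × 52362 = 46445 W
n_s = 120×60/6 = 1200 rpm; n = 1200×(1−0.0191) = 1177 rpm
ω = 2π×1177/60 = 123.3 rad/s
τ = P_out/ω = 46445/123.3 = 377 N·m

377 N·m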